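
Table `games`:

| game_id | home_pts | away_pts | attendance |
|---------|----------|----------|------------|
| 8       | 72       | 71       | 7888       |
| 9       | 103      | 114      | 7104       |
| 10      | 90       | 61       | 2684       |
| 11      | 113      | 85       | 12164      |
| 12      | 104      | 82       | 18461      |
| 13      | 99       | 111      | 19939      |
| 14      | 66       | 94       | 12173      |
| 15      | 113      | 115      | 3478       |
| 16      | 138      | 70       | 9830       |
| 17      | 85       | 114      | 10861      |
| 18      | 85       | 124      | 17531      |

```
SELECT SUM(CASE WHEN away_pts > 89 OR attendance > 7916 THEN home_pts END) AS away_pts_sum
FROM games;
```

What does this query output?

906

game_id=8: ✗
game_id=9: ✓ → 103
game_id=10: ✗
game_id=11: ✓ → 113
game_id=12: ✓ → 104
game_id=13: ✓ → 99
game_id=14: ✓ → 66
game_id=15: ✓ → 113
game_id=16: ✓ → 138
game_id=17: ✓ → 85
game_id=18: ✓ → 85
away_pts_sum = 103 + 113 + 104 + 99 + 66 + 113 + 138 + 85 + 85 = 906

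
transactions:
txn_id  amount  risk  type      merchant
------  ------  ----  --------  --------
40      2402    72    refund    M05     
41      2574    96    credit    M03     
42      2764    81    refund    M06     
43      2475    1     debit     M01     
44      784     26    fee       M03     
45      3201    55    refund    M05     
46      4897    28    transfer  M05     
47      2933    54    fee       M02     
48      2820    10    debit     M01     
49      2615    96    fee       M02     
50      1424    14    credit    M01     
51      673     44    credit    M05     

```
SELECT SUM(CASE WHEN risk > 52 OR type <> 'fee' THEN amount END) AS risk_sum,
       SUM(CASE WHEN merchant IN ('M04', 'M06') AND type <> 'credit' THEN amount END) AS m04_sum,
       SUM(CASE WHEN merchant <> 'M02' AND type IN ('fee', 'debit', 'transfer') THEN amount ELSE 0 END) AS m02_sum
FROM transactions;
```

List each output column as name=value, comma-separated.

[risk_sum: risk > 52 OR type <> 'fee']
txn_id=40: ✓ → 2402
txn_id=41: ✓ → 2574
txn_id=42: ✓ → 2764
txn_id=43: ✓ → 2475
txn_id=44: ✗
txn_id=45: ✓ → 3201
txn_id=46: ✓ → 4897
txn_id=47: ✓ → 2933
txn_id=48: ✓ → 2820
txn_id=49: ✓ → 2615
txn_id=50: ✓ → 1424
txn_id=51: ✓ → 673
risk_sum = 2402 + 2574 + 2764 + 2475 + 3201 + 4897 + 2933 + 2820 + 2615 + 1424 + 673 = 28778
—
[m04_sum: merchant IN ('M04', 'M06') AND type <> 'credit']
txn_id=40: ✗
txn_id=41: ✗
txn_id=42: ✓ → 2764
txn_id=43: ✗
txn_id=44: ✗
txn_id=45: ✗
txn_id=46: ✗
txn_id=47: ✗
txn_id=48: ✗
txn_id=49: ✗
txn_id=50: ✗
txn_id=51: ✗
m04_sum = 2764
—
[m02_sum: merchant <> 'M02' AND type IN ('fee', 'debit', 'transfer')]
txn_id=40: ✗
txn_id=41: ✗
txn_id=42: ✗
txn_id=43: ✓ → 2475
txn_id=44: ✓ → 784
txn_id=45: ✗
txn_id=46: ✓ → 4897
txn_id=47: ✗
txn_id=48: ✓ → 2820
txn_id=49: ✗
txn_id=50: ✗
txn_id=51: ✗
m02_sum = 2475 + 784 + 4897 + 2820 = 10976

risk_sum=28778, m04_sum=2764, m02_sum=10976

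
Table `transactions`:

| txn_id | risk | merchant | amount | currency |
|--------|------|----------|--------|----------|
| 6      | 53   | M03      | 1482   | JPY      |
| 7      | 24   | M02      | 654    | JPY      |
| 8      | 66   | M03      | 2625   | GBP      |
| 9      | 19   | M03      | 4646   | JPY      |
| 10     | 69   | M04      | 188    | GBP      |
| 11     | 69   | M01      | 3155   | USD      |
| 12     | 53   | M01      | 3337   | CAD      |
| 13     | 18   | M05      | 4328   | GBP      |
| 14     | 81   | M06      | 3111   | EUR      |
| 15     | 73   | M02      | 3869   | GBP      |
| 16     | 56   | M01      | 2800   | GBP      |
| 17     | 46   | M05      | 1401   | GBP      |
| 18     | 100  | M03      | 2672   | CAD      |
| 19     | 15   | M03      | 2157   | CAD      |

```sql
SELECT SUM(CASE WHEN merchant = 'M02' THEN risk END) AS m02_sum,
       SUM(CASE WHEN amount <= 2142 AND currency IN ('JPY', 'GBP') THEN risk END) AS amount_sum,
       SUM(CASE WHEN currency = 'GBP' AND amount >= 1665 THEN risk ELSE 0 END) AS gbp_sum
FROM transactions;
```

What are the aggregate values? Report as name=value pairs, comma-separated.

m02_sum=97, amount_sum=192, gbp_sum=213

[m02_sum: merchant = 'M02']
txn_id=6: ✗
txn_id=7: ✓ → 24
txn_id=8: ✗
txn_id=9: ✗
txn_id=10: ✗
txn_id=11: ✗
txn_id=12: ✗
txn_id=13: ✗
txn_id=14: ✗
txn_id=15: ✓ → 73
txn_id=16: ✗
txn_id=17: ✗
txn_id=18: ✗
txn_id=19: ✗
m02_sum = 24 + 73 = 97
—
[amount_sum: amount <= 2142 AND currency IN ('JPY', 'GBP')]
txn_id=6: ✓ → 53
txn_id=7: ✓ → 24
txn_id=8: ✗
txn_id=9: ✗
txn_id=10: ✓ → 69
txn_id=11: ✗
txn_id=12: ✗
txn_id=13: ✗
txn_id=14: ✗
txn_id=15: ✗
txn_id=16: ✗
txn_id=17: ✓ → 46
txn_id=18: ✗
txn_id=19: ✗
amount_sum = 53 + 24 + 69 + 46 = 192
—
[gbp_sum: currency = 'GBP' AND amount >= 1665]
txn_id=6: ✗
txn_id=7: ✗
txn_id=8: ✓ → 66
txn_id=9: ✗
txn_id=10: ✗
txn_id=11: ✗
txn_id=12: ✗
txn_id=13: ✓ → 18
txn_id=14: ✗
txn_id=15: ✓ → 73
txn_id=16: ✓ → 56
txn_id=17: ✗
txn_id=18: ✗
txn_id=19: ✗
gbp_sum = 66 + 18 + 73 + 56 = 213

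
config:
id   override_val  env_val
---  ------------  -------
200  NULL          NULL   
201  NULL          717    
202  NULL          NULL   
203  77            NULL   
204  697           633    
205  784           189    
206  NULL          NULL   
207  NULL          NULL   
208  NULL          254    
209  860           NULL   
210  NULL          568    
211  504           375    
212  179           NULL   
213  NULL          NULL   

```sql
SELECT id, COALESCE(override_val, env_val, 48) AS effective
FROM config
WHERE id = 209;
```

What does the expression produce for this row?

id = 209: override_val=860, env_val=NULL.
override_val=860 → 860

860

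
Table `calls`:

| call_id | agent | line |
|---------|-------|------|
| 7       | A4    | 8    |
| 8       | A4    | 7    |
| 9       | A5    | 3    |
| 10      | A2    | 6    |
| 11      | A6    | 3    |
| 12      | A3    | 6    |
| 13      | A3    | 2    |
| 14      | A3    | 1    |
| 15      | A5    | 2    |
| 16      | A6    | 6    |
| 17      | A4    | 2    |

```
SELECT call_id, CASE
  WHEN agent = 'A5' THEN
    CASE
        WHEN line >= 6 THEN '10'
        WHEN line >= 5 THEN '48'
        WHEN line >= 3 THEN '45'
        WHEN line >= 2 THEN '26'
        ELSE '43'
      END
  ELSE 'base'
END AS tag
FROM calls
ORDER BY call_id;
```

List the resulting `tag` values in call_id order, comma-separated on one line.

base, base, 45, base, base, base, base, base, 26, base, base

call_id=7: agent='A4' → outer ELSE → base
call_id=8: agent='A4' → outer ELSE → base
call_id=9: agent='A5' → inner[line >= 3] → 45
call_id=10: agent='A2' → outer ELSE → base
call_id=11: agent='A6' → outer ELSE → base
call_id=12: agent='A3' → outer ELSE → base
call_id=13: agent='A3' → outer ELSE → base
call_id=14: agent='A3' → outer ELSE → base
call_id=15: agent='A5' → inner[line >= 2] → 26
call_id=16: agent='A6' → outer ELSE → base
call_id=17: agent='A4' → outer ELSE → base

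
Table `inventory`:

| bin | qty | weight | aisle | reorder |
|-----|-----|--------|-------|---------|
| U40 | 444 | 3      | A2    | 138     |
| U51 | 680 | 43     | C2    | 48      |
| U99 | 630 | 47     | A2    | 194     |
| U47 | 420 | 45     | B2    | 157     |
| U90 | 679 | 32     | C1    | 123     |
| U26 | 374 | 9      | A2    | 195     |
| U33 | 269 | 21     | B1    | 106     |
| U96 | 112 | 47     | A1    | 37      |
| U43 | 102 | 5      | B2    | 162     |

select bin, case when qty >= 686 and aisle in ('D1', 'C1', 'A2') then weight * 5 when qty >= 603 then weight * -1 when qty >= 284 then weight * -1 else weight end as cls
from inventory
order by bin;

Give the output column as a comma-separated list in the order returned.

-9, 21, -3, 5, -45, -43, -32, 47, -47

bin=U26: qty >= 284 → -9
bin=U33: ELSE → 21
bin=U40: qty >= 284 → -3
bin=U43: ELSE → 5
bin=U47: qty >= 284 → -45
bin=U51: qty >= 603 → -43
bin=U90: qty >= 603 → -32
bin=U96: ELSE → 47
bin=U99: qty >= 603 → -47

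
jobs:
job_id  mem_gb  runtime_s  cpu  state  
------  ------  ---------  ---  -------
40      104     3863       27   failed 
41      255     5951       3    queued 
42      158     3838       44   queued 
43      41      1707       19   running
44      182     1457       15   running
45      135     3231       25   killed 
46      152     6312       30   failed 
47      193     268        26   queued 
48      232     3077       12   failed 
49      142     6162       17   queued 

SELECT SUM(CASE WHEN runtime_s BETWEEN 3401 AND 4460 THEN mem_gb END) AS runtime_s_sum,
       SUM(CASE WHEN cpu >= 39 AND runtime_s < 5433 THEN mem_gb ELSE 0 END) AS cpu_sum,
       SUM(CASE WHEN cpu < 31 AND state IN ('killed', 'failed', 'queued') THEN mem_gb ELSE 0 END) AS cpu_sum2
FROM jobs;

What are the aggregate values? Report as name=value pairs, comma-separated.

[runtime_s_sum: runtime_s BETWEEN 3401 AND 4460]
job_id=40: ✓ → 104
job_id=41: ✗
job_id=42: ✓ → 158
job_id=43: ✗
job_id=44: ✗
job_id=45: ✗
job_id=46: ✗
job_id=47: ✗
job_id=48: ✗
job_id=49: ✗
runtime_s_sum = 104 + 158 = 262
—
[cpu_sum: cpu >= 39 AND runtime_s < 5433]
job_id=40: ✗
job_id=41: ✗
job_id=42: ✓ → 158
job_id=43: ✗
job_id=44: ✗
job_id=45: ✗
job_id=46: ✗
job_id=47: ✗
job_id=48: ✗
job_id=49: ✗
cpu_sum = 158
—
[cpu_sum2: cpu < 31 AND state IN ('killed', 'failed', 'queued')]
job_id=40: ✓ → 104
job_id=41: ✓ → 255
job_id=42: ✗
job_id=43: ✗
job_id=44: ✗
job_id=45: ✓ → 135
job_id=46: ✓ → 152
job_id=47: ✓ → 193
job_id=48: ✓ → 232
job_id=49: ✓ → 142
cpu_sum2 = 104 + 255 + 135 + 152 + 193 + 232 + 142 = 1213

runtime_s_sum=262, cpu_sum=158, cpu_sum2=1213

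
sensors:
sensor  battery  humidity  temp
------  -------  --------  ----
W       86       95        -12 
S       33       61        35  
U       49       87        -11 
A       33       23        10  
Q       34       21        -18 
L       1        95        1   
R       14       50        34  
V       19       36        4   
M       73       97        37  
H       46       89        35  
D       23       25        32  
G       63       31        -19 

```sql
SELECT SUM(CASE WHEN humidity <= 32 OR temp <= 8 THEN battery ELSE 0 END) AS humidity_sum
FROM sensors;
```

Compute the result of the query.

308

sensor=W: ✓ → 86
sensor=S: ✗
sensor=U: ✓ → 49
sensor=A: ✓ → 33
sensor=Q: ✓ → 34
sensor=L: ✓ → 1
sensor=R: ✗
sensor=V: ✓ → 19
sensor=M: ✗
sensor=H: ✗
sensor=D: ✓ → 23
sensor=G: ✓ → 63
humidity_sum = 86 + 49 + 33 + 34 + 1 + 19 + 23 + 63 = 308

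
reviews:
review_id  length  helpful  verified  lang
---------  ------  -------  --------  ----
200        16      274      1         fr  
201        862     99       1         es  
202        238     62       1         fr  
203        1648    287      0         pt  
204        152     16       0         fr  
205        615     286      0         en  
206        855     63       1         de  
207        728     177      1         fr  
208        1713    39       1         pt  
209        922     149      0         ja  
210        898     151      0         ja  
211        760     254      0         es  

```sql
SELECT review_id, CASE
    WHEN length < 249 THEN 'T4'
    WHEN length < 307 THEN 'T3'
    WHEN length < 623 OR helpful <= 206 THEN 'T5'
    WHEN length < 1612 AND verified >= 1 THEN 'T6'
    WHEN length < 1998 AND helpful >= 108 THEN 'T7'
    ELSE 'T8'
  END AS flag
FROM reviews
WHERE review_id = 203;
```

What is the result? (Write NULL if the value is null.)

T7

review_id = 203: length=1648, helpful=287, verified=0, lang=pt.
length < 249 → false
length < 307 → false
length < 623 OR helpful <= 206 → false
length < 1612 AND verified >= 1 → false
length < 1998 AND helpful >= 108 → true → T7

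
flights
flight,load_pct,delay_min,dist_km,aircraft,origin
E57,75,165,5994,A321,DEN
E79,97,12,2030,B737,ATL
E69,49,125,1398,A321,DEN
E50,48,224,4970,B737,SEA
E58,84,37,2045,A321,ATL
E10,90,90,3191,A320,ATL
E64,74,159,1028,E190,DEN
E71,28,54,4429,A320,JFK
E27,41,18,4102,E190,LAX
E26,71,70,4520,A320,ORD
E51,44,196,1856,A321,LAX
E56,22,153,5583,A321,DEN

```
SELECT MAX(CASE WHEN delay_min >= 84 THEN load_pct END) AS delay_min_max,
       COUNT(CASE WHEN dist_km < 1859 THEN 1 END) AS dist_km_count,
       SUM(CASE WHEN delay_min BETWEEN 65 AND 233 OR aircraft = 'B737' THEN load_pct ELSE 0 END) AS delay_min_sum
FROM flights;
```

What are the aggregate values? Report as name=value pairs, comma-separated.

delay_min_max=90, dist_km_count=3, delay_min_sum=570

[delay_min_max: delay_min >= 84]
flight=E57: ✓ → 75
flight=E79: ✗
flight=E69: ✓ → 49
flight=E50: ✓ → 48
flight=E58: ✗
flight=E10: ✓ → 90
flight=E64: ✓ → 74
flight=E71: ✗
flight=E27: ✗
flight=E26: ✗
flight=E51: ✓ → 44
flight=E56: ✓ → 22
delay_min_max = MAX(75, 49, 48, 90, 74, 44, 22) = 90
—
[dist_km_count: dist_km < 1859]
flight=E57: ✗
flight=E79: ✗
flight=E69: ✓ → 1
flight=E50: ✗
flight=E58: ✗
flight=E10: ✗
flight=E64: ✓ → 1
flight=E71: ✗
flight=E27: ✗
flight=E26: ✗
flight=E51: ✓ → 1
flight=E56: ✗
dist_km_count = COUNT(1, 1, 1) = 3
—
[delay_min_sum: delay_min BETWEEN 65 AND 233 OR aircraft = 'B737']
flight=E57: ✓ → 75
flight=E79: ✓ → 97
flight=E69: ✓ → 49
flight=E50: ✓ → 48
flight=E58: ✗
flight=E10: ✓ → 90
flight=E64: ✓ → 74
flight=E71: ✗
flight=E27: ✗
flight=E26: ✓ → 71
flight=E51: ✓ → 44
flight=E56: ✓ → 22
delay_min_sum = 75 + 97 + 49 + 48 + 90 + 74 + 71 + 44 + 22 = 570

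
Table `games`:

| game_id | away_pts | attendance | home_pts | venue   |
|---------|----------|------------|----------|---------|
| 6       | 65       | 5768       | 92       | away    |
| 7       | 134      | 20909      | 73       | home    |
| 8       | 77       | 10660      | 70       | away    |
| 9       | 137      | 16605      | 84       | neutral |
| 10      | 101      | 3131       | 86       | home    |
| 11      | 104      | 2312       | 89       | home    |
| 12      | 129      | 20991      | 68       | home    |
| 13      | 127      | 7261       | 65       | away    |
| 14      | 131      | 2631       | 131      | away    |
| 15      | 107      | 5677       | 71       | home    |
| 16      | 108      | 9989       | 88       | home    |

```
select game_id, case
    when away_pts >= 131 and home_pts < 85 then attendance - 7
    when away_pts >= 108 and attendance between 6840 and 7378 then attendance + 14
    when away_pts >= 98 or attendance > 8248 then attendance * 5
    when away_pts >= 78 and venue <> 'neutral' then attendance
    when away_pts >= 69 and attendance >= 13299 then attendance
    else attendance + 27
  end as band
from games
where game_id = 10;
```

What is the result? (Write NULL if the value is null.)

game_id = 10: away_pts=101, attendance=3131, home_pts=86, venue=home.
away_pts >= 131 and home_pts < 85 → false
away_pts >= 108 and attendance between 6840 and 7378 → false
away_pts >= 98 or attendance > 8248 → true → 15655

15655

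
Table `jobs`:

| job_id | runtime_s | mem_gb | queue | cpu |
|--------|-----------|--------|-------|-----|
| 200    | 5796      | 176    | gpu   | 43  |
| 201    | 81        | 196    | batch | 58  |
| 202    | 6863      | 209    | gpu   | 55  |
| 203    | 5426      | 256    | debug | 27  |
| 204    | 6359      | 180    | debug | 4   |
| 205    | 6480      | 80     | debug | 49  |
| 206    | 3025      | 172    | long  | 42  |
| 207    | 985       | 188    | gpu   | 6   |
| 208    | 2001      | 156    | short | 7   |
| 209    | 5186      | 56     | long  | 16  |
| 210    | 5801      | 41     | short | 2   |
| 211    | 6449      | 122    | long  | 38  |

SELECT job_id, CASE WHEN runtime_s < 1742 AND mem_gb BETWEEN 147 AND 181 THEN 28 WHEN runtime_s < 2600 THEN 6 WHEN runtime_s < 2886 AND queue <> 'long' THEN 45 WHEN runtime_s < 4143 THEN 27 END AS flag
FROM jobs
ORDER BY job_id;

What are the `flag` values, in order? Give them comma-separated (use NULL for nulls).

NULL, 6, NULL, NULL, NULL, NULL, 27, 6, 6, NULL, NULL, NULL

job_id=200: (no match → NULL) → NULL
job_id=201: runtime_s < 2600 → 6
job_id=202: (no match → NULL) → NULL
job_id=203: (no match → NULL) → NULL
job_id=204: (no match → NULL) → NULL
job_id=205: (no match → NULL) → NULL
job_id=206: runtime_s < 4143 → 27
job_id=207: runtime_s < 2600 → 6
job_id=208: runtime_s < 2600 → 6
job_id=209: (no match → NULL) → NULL
job_id=210: (no match → NULL) → NULL
job_id=211: (no match → NULL) → NULL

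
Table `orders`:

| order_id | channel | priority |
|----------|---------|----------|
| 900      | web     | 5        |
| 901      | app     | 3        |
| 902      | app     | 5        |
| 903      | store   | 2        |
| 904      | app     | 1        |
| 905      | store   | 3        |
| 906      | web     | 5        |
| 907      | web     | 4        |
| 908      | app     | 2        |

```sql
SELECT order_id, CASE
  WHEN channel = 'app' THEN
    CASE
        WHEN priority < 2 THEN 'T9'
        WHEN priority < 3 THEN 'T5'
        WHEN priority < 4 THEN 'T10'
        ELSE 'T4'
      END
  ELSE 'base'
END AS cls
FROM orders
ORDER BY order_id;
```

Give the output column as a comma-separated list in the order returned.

base, T10, T4, base, T9, base, base, base, T5

order_id=900: channel='web' → outer ELSE → base
order_id=901: channel='app' → inner[priority < 4] → T10
order_id=902: channel='app' → inner[ELSE] → T4
order_id=903: channel='store' → outer ELSE → base
order_id=904: channel='app' → inner[priority < 2] → T9
order_id=905: channel='store' → outer ELSE → base
order_id=906: channel='web' → outer ELSE → base
order_id=907: channel='web' → outer ELSE → base
order_id=908: channel='app' → inner[priority < 3] → T5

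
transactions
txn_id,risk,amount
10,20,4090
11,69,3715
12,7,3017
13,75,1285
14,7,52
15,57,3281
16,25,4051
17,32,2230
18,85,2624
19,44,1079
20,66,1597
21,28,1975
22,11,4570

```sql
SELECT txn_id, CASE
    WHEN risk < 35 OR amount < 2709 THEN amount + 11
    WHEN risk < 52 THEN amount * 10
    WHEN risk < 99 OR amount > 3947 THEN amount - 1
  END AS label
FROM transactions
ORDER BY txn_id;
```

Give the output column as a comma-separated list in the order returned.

txn_id=10: risk < 35 OR amount < 2709 → 4101
txn_id=11: risk < 99 OR amount > 3947 → 3714
txn_id=12: risk < 35 OR amount < 2709 → 3028
txn_id=13: risk < 35 OR amount < 2709 → 1296
txn_id=14: risk < 35 OR amount < 2709 → 63
txn_id=15: risk < 99 OR amount > 3947 → 3280
txn_id=16: risk < 35 OR amount < 2709 → 4062
txn_id=17: risk < 35 OR amount < 2709 → 2241
txn_id=18: risk < 35 OR amount < 2709 → 2635
txn_id=19: risk < 35 OR amount < 2709 → 1090
txn_id=20: risk < 35 OR amount < 2709 → 1608
txn_id=21: risk < 35 OR amount < 2709 → 1986
txn_id=22: risk < 35 OR amount < 2709 → 4581

4101, 3714, 3028, 1296, 63, 3280, 4062, 2241, 2635, 1090, 1608, 1986, 4581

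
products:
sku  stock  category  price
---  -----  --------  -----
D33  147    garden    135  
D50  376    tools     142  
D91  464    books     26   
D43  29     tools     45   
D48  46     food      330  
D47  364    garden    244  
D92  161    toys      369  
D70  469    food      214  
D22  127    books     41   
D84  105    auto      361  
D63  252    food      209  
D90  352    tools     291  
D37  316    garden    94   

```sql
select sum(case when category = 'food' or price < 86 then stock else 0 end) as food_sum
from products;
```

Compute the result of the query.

1387

sku=D33: ✗
sku=D50: ✗
sku=D91: ✓ → 464
sku=D43: ✓ → 29
sku=D48: ✓ → 46
sku=D47: ✗
sku=D92: ✗
sku=D70: ✓ → 469
sku=D22: ✓ → 127
sku=D84: ✗
sku=D63: ✓ → 252
sku=D90: ✗
sku=D37: ✗
food_sum = 464 + 29 + 46 + 469 + 127 + 252 = 1387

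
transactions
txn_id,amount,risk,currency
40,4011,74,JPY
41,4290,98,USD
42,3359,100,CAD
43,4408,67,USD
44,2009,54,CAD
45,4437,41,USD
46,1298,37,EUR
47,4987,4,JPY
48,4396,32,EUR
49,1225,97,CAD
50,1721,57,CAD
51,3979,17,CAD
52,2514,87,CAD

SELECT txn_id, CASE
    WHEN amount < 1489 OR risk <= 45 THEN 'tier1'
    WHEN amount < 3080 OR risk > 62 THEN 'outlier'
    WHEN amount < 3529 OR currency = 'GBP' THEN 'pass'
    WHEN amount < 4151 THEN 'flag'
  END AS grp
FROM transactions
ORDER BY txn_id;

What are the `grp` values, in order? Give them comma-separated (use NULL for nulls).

txn_id=40: amount < 3080 OR risk > 62 → outlier
txn_id=41: amount < 3080 OR risk > 62 → outlier
txn_id=42: amount < 3080 OR risk > 62 → outlier
txn_id=43: amount < 3080 OR risk > 62 → outlier
txn_id=44: amount < 3080 OR risk > 62 → outlier
txn_id=45: amount < 1489 OR risk <= 45 → tier1
txn_id=46: amount < 1489 OR risk <= 45 → tier1
txn_id=47: amount < 1489 OR risk <= 45 → tier1
txn_id=48: amount < 1489 OR risk <= 45 → tier1
txn_id=49: amount < 1489 OR risk <= 45 → tier1
txn_id=50: amount < 3080 OR risk > 62 → outlier
txn_id=51: amount < 1489 OR risk <= 45 → tier1
txn_id=52: amount < 3080 OR risk > 62 → outlier

outlier, outlier, outlier, outlier, outlier, tier1, tier1, tier1, tier1, tier1, outlier, tier1, outlier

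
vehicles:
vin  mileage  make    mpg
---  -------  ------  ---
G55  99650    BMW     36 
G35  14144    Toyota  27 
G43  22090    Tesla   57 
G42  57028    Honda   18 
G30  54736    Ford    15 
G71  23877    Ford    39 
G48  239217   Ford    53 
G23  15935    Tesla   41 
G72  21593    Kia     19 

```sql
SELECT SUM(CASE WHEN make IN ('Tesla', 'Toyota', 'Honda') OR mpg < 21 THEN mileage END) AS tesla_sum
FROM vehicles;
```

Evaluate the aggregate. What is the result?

vin=G55: ✗
vin=G35: ✓ → 14144
vin=G43: ✓ → 22090
vin=G42: ✓ → 57028
vin=G30: ✓ → 54736
vin=G71: ✗
vin=G48: ✗
vin=G23: ✓ → 15935
vin=G72: ✓ → 21593
tesla_sum = 14144 + 22090 + 57028 + 54736 + 15935 + 21593 = 185526

185526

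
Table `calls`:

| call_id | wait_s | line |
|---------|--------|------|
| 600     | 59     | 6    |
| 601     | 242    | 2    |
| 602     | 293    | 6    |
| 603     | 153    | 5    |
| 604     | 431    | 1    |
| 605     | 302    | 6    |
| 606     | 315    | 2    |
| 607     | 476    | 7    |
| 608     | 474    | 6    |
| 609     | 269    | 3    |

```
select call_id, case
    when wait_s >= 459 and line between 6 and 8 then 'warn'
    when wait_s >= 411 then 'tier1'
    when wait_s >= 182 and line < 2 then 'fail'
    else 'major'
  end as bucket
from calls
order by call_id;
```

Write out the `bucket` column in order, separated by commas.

call_id=600: ELSE → major
call_id=601: ELSE → major
call_id=602: ELSE → major
call_id=603: ELSE → major
call_id=604: wait_s >= 411 → tier1
call_id=605: ELSE → major
call_id=606: ELSE → major
call_id=607: wait_s >= 459 and line between 6 and 8 → warn
call_id=608: wait_s >= 459 and line between 6 and 8 → warn
call_id=609: ELSE → major

major, major, major, major, tier1, major, major, warn, warn, major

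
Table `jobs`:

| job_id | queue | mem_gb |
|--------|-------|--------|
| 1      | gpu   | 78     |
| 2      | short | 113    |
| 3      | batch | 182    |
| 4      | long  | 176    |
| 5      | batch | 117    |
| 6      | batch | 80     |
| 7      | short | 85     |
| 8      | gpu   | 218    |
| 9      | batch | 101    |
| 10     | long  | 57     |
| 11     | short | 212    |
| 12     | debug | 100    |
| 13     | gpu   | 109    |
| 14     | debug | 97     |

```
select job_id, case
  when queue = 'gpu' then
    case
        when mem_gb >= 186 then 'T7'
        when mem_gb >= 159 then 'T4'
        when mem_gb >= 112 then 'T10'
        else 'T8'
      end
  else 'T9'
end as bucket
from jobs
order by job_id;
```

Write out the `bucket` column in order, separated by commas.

T8, T9, T9, T9, T9, T9, T9, T7, T9, T9, T9, T9, T8, T9

job_id=1: queue='gpu' → inner[ELSE] → T8
job_id=2: queue='short' → outer ELSE → T9
job_id=3: queue='batch' → outer ELSE → T9
job_id=4: queue='long' → outer ELSE → T9
job_id=5: queue='batch' → outer ELSE → T9
job_id=6: queue='batch' → outer ELSE → T9
job_id=7: queue='short' → outer ELSE → T9
job_id=8: queue='gpu' → inner[mem_gb >= 186] → T7
job_id=9: queue='batch' → outer ELSE → T9
job_id=10: queue='long' → outer ELSE → T9
job_id=11: queue='short' → outer ELSE → T9
job_id=12: queue='debug' → outer ELSE → T9
job_id=13: queue='gpu' → inner[ELSE] → T8
job_id=14: queue='debug' → outer ELSE → T9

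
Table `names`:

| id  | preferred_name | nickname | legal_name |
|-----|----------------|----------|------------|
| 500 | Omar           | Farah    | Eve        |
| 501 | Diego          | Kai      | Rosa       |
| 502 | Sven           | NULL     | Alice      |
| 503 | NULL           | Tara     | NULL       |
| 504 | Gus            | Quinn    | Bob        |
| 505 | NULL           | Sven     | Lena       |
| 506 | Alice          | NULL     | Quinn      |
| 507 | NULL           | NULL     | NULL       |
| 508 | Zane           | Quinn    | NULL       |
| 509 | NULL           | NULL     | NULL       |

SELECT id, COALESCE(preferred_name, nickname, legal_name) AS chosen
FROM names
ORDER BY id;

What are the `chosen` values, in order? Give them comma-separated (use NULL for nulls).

Omar, Diego, Sven, Tara, Gus, Sven, Alice, NULL, Zane, NULL

id=500: preferred_name=Omar → Omar
id=501: preferred_name=Diego → Diego
id=502: preferred_name=Sven → Sven
id=503: preferred_name=NULL, nickname=Tara → Tara
id=504: preferred_name=Gus → Gus
id=505: preferred_name=NULL, nickname=Sven → Sven
id=506: preferred_name=Alice → Alice
id=507: preferred_name=NULL, nickname=NULL, legal_name=NULL (all NULL) → NULL
id=508: preferred_name=Zane → Zane
id=509: preferred_name=NULL, nickname=NULL, legal_name=NULL (all NULL) → NULL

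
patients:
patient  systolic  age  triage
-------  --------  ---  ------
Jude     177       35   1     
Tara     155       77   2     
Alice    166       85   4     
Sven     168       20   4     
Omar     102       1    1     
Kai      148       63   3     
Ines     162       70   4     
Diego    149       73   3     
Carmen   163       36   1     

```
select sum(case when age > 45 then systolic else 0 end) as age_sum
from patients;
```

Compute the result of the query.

patient=Jude: ✗
patient=Tara: ✓ → 155
patient=Alice: ✓ → 166
patient=Sven: ✗
patient=Omar: ✗
patient=Kai: ✓ → 148
patient=Ines: ✓ → 162
patient=Diego: ✓ → 149
patient=Carmen: ✗
age_sum = 155 + 166 + 148 + 162 + 149 = 780

780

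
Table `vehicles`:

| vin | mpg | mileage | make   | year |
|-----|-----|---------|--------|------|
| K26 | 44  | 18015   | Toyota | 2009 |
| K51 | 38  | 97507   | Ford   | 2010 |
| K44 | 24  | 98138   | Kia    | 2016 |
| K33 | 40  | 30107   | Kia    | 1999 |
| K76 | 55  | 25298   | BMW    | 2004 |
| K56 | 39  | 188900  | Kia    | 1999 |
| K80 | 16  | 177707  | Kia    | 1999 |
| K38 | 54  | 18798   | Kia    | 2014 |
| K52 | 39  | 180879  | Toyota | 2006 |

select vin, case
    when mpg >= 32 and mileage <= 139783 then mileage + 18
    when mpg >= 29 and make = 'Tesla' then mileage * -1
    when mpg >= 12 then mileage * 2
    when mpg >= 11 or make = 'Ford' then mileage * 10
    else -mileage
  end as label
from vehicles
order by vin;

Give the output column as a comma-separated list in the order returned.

18033, 30125, 18816, 196276, 97525, 361758, 377800, 25316, 355414

vin=K26: mpg >= 32 and mileage <= 139783 → 18033
vin=K33: mpg >= 32 and mileage <= 139783 → 30125
vin=K38: mpg >= 32 and mileage <= 139783 → 18816
vin=K44: mpg >= 12 → 196276
vin=K51: mpg >= 32 and mileage <= 139783 → 97525
vin=K52: mpg >= 12 → 361758
vin=K56: mpg >= 12 → 377800
vin=K76: mpg >= 32 and mileage <= 139783 → 25316
vin=K80: mpg >= 12 → 355414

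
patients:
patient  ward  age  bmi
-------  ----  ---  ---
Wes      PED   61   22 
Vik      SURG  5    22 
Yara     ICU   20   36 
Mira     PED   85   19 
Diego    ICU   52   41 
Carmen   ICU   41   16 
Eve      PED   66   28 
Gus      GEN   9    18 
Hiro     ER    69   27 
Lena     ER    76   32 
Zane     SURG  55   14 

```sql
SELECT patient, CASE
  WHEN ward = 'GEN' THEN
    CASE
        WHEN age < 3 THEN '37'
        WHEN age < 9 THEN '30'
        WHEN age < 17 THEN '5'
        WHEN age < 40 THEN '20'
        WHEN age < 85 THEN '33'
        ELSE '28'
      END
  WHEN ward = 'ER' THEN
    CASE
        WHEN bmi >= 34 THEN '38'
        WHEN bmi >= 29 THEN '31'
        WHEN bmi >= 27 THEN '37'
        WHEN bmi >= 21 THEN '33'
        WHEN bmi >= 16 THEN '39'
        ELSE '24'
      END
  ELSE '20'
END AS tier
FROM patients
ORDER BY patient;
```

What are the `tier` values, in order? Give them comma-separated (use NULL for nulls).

20, 20, 20, 5, 37, 31, 20, 20, 20, 20, 20

patient=Carmen: ward='ICU' → outer ELSE → 20
patient=Diego: ward='ICU' → outer ELSE → 20
patient=Eve: ward='PED' → outer ELSE → 20
patient=Gus: ward='GEN' → inner[age < 17] → 5
patient=Hiro: ward='ER' → inner[bmi >= 27] → 37
patient=Lena: ward='ER' → inner[bmi >= 29] → 31
patient=Mira: ward='PED' → outer ELSE → 20
patient=Vik: ward='SURG' → outer ELSE → 20
patient=Wes: ward='PED' → outer ELSE → 20
patient=Yara: ward='ICU' → outer ELSE → 20
patient=Zane: ward='SURG' → outer ELSE → 20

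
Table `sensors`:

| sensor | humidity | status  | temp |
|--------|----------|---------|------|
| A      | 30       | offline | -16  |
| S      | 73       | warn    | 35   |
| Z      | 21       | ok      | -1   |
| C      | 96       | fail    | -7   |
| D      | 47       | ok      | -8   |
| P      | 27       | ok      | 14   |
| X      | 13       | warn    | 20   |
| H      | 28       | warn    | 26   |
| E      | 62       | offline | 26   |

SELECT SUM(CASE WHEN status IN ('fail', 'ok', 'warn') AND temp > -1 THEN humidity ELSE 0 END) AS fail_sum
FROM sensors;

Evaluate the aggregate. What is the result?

sensor=A: ✗
sensor=S: ✓ → 73
sensor=Z: ✗
sensor=C: ✗
sensor=D: ✗
sensor=P: ✓ → 27
sensor=X: ✓ → 13
sensor=H: ✓ → 28
sensor=E: ✗
fail_sum = 73 + 27 + 13 + 28 = 141

141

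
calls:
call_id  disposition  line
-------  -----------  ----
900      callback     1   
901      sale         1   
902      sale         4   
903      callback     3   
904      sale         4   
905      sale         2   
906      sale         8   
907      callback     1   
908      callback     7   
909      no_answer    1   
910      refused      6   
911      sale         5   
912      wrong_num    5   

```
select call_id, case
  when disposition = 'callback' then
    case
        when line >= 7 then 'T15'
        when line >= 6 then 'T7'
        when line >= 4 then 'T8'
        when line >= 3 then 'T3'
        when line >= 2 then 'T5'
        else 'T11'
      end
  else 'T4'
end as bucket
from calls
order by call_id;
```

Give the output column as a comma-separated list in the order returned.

T11, T4, T4, T3, T4, T4, T4, T11, T15, T4, T4, T4, T4

call_id=900: disposition='callback' → inner[ELSE] → T11
call_id=901: disposition='sale' → outer ELSE → T4
call_id=902: disposition='sale' → outer ELSE → T4
call_id=903: disposition='callback' → inner[line >= 3] → T3
call_id=904: disposition='sale' → outer ELSE → T4
call_id=905: disposition='sale' → outer ELSE → T4
call_id=906: disposition='sale' → outer ELSE → T4
call_id=907: disposition='callback' → inner[ELSE] → T11
call_id=908: disposition='callback' → inner[line >= 7] → T15
call_id=909: disposition='no_answer' → outer ELSE → T4
call_id=910: disposition='refused' → outer ELSE → T4
call_id=911: disposition='sale' → outer ELSE → T4
call_id=912: disposition='wrong_num' → outer ELSE → T4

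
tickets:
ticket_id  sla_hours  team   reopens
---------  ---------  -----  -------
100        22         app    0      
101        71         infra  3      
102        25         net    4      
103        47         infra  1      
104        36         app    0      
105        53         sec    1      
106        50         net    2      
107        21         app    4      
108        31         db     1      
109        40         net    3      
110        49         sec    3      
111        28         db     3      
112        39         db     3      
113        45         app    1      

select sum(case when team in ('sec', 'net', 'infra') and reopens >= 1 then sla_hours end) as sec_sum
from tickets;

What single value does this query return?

ticket_id=100: ✗
ticket_id=101: ✓ → 71
ticket_id=102: ✓ → 25
ticket_id=103: ✓ → 47
ticket_id=104: ✗
ticket_id=105: ✓ → 53
ticket_id=106: ✓ → 50
ticket_id=107: ✗
ticket_id=108: ✗
ticket_id=109: ✓ → 40
ticket_id=110: ✓ → 49
ticket_id=111: ✗
ticket_id=112: ✗
ticket_id=113: ✗
sec_sum = 71 + 25 + 47 + 53 + 50 + 40 + 49 = 335

335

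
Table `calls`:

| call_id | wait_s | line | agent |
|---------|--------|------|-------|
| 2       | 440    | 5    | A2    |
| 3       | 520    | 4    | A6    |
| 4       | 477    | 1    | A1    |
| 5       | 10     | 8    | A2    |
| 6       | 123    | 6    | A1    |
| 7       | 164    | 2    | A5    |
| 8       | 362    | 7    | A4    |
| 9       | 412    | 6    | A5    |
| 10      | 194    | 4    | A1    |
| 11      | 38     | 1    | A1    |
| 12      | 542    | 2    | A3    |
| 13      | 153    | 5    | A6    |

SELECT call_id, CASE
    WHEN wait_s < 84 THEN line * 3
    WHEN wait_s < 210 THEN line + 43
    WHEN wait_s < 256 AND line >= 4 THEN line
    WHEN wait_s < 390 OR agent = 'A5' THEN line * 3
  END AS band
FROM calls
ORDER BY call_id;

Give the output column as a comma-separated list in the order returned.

NULL, NULL, NULL, 24, 49, 45, 21, 18, 47, 3, NULL, 48

call_id=2: (no match → NULL) → NULL
call_id=3: (no match → NULL) → NULL
call_id=4: (no match → NULL) → NULL
call_id=5: wait_s < 84 → 24
call_id=6: wait_s < 210 → 49
call_id=7: wait_s < 210 → 45
call_id=8: wait_s < 390 OR agent = 'A5' → 21
call_id=9: wait_s < 390 OR agent = 'A5' → 18
call_id=10: wait_s < 210 → 47
call_id=11: wait_s < 84 → 3
call_id=12: (no match → NULL) → NULL
call_id=13: wait_s < 210 → 48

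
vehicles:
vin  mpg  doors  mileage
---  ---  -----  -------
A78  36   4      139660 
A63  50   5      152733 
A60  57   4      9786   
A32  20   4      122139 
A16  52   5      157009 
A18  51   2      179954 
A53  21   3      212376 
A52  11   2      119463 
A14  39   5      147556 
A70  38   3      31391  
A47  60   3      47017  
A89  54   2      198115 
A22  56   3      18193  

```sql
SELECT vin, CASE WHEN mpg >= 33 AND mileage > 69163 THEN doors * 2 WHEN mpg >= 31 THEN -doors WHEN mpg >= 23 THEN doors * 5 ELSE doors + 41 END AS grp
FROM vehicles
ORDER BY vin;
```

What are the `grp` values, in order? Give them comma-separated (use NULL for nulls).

vin=A14: mpg >= 33 AND mileage > 69163 → 10
vin=A16: mpg >= 33 AND mileage > 69163 → 10
vin=A18: mpg >= 33 AND mileage > 69163 → 4
vin=A22: mpg >= 31 → -3
vin=A32: ELSE → 45
vin=A47: mpg >= 31 → -3
vin=A52: ELSE → 43
vin=A53: ELSE → 44
vin=A60: mpg >= 31 → -4
vin=A63: mpg >= 33 AND mileage > 69163 → 10
vin=A70: mpg >= 31 → -3
vin=A78: mpg >= 33 AND mileage > 69163 → 8
vin=A89: mpg >= 33 AND mileage > 69163 → 4

10, 10, 4, -3, 45, -3, 43, 44, -4, 10, -3, 8, 4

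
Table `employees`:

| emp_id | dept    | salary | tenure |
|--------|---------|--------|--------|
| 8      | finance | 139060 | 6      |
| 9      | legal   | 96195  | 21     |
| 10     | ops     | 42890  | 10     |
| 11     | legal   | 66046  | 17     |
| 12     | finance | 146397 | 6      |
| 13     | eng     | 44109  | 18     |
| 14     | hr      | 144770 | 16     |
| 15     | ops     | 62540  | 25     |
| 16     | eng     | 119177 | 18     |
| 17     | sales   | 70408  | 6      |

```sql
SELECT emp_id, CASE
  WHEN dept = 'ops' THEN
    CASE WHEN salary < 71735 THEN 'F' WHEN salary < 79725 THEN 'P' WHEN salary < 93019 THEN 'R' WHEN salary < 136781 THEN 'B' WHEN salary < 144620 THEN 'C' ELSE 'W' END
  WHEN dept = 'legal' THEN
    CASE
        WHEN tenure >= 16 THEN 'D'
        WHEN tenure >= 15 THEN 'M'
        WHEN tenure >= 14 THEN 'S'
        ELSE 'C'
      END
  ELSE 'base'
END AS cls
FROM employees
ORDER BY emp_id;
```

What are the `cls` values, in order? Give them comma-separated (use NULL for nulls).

base, D, F, D, base, base, base, F, base, base

emp_id=8: dept='finance' → outer ELSE → base
emp_id=9: dept='legal' → inner[tenure >= 16] → D
emp_id=10: dept='ops' → inner[salary < 71735] → F
emp_id=11: dept='legal' → inner[tenure >= 16] → D
emp_id=12: dept='finance' → outer ELSE → base
emp_id=13: dept='eng' → outer ELSE → base
emp_id=14: dept='hr' → outer ELSE → base
emp_id=15: dept='ops' → inner[salary < 71735] → F
emp_id=16: dept='eng' → outer ELSE → base
emp_id=17: dept='sales' → outer ELSE → base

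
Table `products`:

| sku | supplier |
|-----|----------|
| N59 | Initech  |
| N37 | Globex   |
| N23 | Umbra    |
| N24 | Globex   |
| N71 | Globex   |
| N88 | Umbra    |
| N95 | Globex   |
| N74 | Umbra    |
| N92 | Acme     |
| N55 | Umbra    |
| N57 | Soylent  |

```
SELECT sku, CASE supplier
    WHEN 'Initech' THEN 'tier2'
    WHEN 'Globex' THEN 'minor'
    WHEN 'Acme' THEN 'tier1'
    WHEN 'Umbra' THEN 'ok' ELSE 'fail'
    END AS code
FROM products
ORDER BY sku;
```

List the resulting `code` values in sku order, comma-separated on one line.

ok, minor, minor, ok, fail, tier2, minor, ok, ok, tier1, minor

sku=N23: supplier='Umbra' → ok
sku=N24: supplier='Globex' → minor
sku=N37: supplier='Globex' → minor
sku=N55: supplier='Umbra' → ok
sku=N57: ELSE → fail
sku=N59: supplier='Initech' → tier2
sku=N71: supplier='Globex' → minor
sku=N74: supplier='Umbra' → ok
sku=N88: supplier='Umbra' → ok
sku=N92: supplier='Acme' → tier1
sku=N95: supplier='Globex' → minor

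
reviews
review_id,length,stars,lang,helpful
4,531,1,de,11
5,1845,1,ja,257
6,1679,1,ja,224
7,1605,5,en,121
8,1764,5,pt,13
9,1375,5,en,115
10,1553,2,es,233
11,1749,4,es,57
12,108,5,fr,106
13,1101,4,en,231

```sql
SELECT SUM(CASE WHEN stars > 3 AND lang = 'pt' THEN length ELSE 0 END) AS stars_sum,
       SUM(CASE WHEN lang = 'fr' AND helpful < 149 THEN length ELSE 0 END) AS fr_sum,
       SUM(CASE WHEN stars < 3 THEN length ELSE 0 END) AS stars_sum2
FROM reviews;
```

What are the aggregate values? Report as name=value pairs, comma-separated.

[stars_sum: stars > 3 AND lang = 'pt']
review_id=4: ✗
review_id=5: ✗
review_id=6: ✗
review_id=7: ✗
review_id=8: ✓ → 1764
review_id=9: ✗
review_id=10: ✗
review_id=11: ✗
review_id=12: ✗
review_id=13: ✗
stars_sum = 1764
—
[fr_sum: lang = 'fr' AND helpful < 149]
review_id=4: ✗
review_id=5: ✗
review_id=6: ✗
review_id=7: ✗
review_id=8: ✗
review_id=9: ✗
review_id=10: ✗
review_id=11: ✗
review_id=12: ✓ → 108
review_id=13: ✗
fr_sum = 108
—
[stars_sum2: stars < 3]
review_id=4: ✓ → 531
review_id=5: ✓ → 1845
review_id=6: ✓ → 1679
review_id=7: ✗
review_id=8: ✗
review_id=9: ✗
review_id=10: ✓ → 1553
review_id=11: ✗
review_id=12: ✗
review_id=13: ✗
stars_sum2 = 531 + 1845 + 1679 + 1553 = 5608

stars_sum=1764, fr_sum=108, stars_sum2=5608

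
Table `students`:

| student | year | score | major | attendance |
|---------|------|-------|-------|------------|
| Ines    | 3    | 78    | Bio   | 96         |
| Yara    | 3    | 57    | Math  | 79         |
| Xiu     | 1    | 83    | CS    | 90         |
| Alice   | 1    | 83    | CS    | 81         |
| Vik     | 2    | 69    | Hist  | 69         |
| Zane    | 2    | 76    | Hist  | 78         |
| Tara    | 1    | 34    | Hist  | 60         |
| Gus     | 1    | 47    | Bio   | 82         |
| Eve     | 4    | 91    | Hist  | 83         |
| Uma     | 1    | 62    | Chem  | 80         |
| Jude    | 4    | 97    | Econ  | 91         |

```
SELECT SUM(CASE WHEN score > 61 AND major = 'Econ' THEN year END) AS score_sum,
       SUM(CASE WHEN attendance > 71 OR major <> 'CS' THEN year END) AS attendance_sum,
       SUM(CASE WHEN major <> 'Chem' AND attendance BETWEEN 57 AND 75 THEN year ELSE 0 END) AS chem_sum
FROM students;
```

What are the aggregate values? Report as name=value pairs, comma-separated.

[score_sum: score > 61 AND major = 'Econ']
student=Ines: ✗
student=Yara: ✗
student=Xiu: ✗
student=Alice: ✗
student=Vik: ✗
student=Zane: ✗
student=Tara: ✗
student=Gus: ✗
student=Eve: ✗
student=Uma: ✗
student=Jude: ✓ → 4
score_sum = 4
—
[attendance_sum: attendance > 71 OR major <> 'CS']
student=Ines: ✓ → 3
student=Yara: ✓ → 3
student=Xiu: ✓ → 1
student=Alice: ✓ → 1
student=Vik: ✓ → 2
student=Zane: ✓ → 2
student=Tara: ✓ → 1
student=Gus: ✓ → 1
student=Eve: ✓ → 4
student=Uma: ✓ → 1
student=Jude: ✓ → 4
attendance_sum = 3 + 3 + 1 + 1 + 2 + 2 + 1 + 1 + 4 + 1 + 4 = 23
—
[chem_sum: major <> 'Chem' AND attendance BETWEEN 57 AND 75]
student=Ines: ✗
student=Yara: ✗
student=Xiu: ✗
student=Alice: ✗
student=Vik: ✓ → 2
student=Zane: ✗
student=Tara: ✓ → 1
student=Gus: ✗
student=Eve: ✗
student=Uma: ✗
student=Jude: ✗
chem_sum = 2 + 1 = 3

score_sum=4, attendance_sum=23, chem_sum=3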